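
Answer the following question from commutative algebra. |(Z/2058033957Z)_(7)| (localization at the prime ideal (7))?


7-primary part: 2058033957=7^9*51
Size=7^9=40353607


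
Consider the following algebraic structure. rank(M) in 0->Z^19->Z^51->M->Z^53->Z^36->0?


Alt sum=0:
(-1)^0*19 + (-1)^1*51 + (-1)^2*? + (-1)^3*53 + (-1)^4*36=0
rank(M)=49


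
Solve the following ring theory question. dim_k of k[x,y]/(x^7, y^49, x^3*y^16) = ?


k[x,y]/I, I = (x^7, y^49, x^3*y^16)
Rect: 7x49=343. Corner: (7-3)x(49-16)=132.
dim = 343-132 = 211


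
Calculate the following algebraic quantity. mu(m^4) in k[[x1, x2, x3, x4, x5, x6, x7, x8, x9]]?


C(n+d-1,d)=C(12,4)=495


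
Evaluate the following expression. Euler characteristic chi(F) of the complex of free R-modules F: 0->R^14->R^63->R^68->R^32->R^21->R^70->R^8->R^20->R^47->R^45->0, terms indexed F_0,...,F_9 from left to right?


chi = sum (-1)^i * rank:
(-1)^0*14=14
(-1)^1*63=-63
(-1)^2*68=68
(-1)^3*32=-32
(-1)^4*21=21
(-1)^5*70=-70
(-1)^6*8=8
(-1)^7*20=-20
(-1)^8*47=47
(-1)^9*45=-45
chi=-72


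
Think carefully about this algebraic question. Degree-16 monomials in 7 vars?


C(d+n-1,n-1)=C(22,6)=74613


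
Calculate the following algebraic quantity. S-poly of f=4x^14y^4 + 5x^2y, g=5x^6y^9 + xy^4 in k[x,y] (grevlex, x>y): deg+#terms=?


LT(f)=4x^14y^4, LT(g)=5x^6y^9
lcm(LM)=x^14y^9
S(f,g) (scaled by 20 to clear denominators) = 5y^5*f - 4x^8*g = -4x^9y^4 + 25x^2y^6
2 terms, deg 13.
13+2=15


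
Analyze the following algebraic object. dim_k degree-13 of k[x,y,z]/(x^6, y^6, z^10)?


Need i<6, j<6, k<10 with i+j+k=13.
For each i, j ranges over max(0,13-i-9)..min(5,13-i):
  i=0: j in [4,5] -> 2
  i=1: j in [3,5] -> 3
  i=2: j in [2,5] -> 4
  i=3: j in [1,5] -> 5
  i=4: j in [0,5] -> 6
  i=5: j in [0,5] -> 6
H(13) = 2+3+4+5+6+6 = 26


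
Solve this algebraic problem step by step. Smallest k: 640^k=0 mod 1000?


640^k mod 1000:
k=1: 640
k=2: 600
k=3: 0
First zero at k = 3


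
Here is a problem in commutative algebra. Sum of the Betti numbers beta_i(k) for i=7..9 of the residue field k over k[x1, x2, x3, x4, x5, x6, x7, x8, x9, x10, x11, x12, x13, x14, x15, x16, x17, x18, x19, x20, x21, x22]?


Koszul resolution: beta_i(k)=C(n,i), n=22
C(22,7)=170544, C(22,8)=319770, C(22,9)=497420
Sum=987734


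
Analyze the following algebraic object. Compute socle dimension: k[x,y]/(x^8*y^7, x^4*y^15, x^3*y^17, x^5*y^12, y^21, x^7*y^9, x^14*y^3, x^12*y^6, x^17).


Socle = ann(m) = span of standard monomials u with x*u, y*u in I (staircase corners).
Minimal generators: x^17, x^14*y^3, x^12*y^6, x^8*y^7, x^7*y^9, x^5*y^12, x^4*y^15, x^3*y^17, y^21
Corners: x^2y^20, x^3y^16, x^4y^14, x^6y^11, x^7y^8, x^11y^6, x^13y^5, x^16y^2
Socle dim=8


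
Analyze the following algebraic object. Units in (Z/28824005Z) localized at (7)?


Local ring = Z/5764801Z.
phi(5764801) = 7^7*(7-1) = 4941258


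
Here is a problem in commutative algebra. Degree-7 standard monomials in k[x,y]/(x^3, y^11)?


k[x,y], I = (x^3, y^11), d = 7
Need i < 3 and d-i < 11.
Range: 0 <= i <= 2.
H(7) = 3


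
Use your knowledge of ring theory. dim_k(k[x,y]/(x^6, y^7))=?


Basis: x^i*y^j, i<6, j<7
6*7=42


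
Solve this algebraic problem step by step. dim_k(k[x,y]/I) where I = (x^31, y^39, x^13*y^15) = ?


k[x,y]/I, I = (x^31, y^39, x^13*y^15)
Rect: 31x39=1209. Corner: (31-13)x(39-15)=432.
dim = 1209-432 = 777


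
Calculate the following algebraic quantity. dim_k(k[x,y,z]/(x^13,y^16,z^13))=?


Basis: x^iy^jz^k, i<13,j<16,k<13
13*16*13=2704


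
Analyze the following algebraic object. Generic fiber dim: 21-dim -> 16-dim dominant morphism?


dim(fiber)=dim(X)-dim(Y)=21-16=5


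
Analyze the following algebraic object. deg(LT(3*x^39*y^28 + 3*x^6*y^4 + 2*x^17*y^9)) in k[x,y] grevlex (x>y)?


LT: 3*x^39*y^28
deg_x=39, deg_y=28
Total=39+28=67


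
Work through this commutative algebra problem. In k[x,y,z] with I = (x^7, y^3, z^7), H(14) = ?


Need i<7, j<3, k<7 with i+j+k=14.
For each i, j ranges over max(0,14-i-6)..min(2,14-i):
  i=0: j in [8,2] -> 0
  i=1: j in [7,2] -> 0
  i=2: j in [6,2] -> 0
  i=3: j in [5,2] -> 0
  i=4: j in [4,2] -> 0
  i=5: j in [3,2] -> 0
  i=6: j in [2,2] -> 1
H(14) = 0+0+0+0+0+0+1 = 1


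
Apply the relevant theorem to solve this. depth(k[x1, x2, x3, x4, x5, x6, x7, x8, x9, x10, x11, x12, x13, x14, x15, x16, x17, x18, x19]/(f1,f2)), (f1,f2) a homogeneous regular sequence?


depth(R)=19
depth(R/I)=19-2=17


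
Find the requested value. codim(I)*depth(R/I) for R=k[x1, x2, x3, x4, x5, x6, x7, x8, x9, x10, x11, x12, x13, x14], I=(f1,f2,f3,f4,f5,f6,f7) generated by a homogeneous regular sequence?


codim=7, depth=dim(R/I)=14-7=7
Product=7*7=49


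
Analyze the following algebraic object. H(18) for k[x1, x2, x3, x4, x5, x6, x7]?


C(d+n-1,n-1)=C(24,6)=134596


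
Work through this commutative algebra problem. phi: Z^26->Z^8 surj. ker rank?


rank(ker) = 26-8 = 18


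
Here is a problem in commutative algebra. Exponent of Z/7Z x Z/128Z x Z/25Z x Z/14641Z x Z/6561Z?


Exponent = lcm of the cyclic orders; pairwise coprime => product.
7^1*2^7*5^2*11^4*3^8=7*128*25*14641*6561=2151735062400


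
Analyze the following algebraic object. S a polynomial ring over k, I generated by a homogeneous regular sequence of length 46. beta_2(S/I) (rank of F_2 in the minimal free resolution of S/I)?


Regular sequence => Koszul complex is the minimal free resolution.
Syz_1 minimally generated by Koszul relations f_i*e_j - f_j*e_i (i<j): mu(Syz_1) = beta_2 = C(m,2) = m(m-1)/2
m=46
46*45/2 = 1035


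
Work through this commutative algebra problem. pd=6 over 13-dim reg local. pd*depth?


pd+depth=13
depth=13-6=7
pd*depth=6*7=42


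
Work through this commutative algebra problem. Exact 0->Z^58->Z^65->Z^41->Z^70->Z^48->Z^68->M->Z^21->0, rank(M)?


Alt sum=0:
(-1)^0*58 + (-1)^1*65 + (-1)^2*41 + (-1)^3*70 + (-1)^4*48 + (-1)^5*68 + (-1)^6*? + (-1)^7*21=0
rank(M)=77


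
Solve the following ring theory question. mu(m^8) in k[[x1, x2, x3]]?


C(n+d-1,d)=C(10,8)=45


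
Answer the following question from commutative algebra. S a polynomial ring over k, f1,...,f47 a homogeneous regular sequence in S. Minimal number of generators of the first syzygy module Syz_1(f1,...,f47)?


Regular sequence => Koszul complex is the minimal free resolution.
Syz_1 minimally generated by Koszul relations f_i*e_j - f_j*e_i (i<j): mu(Syz_1) = beta_2 = C(m,2) = m(m-1)/2
m=47
47*46/2 = 1081


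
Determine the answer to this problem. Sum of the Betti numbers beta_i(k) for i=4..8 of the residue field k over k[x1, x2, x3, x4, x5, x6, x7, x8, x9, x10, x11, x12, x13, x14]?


Koszul resolution: beta_i(k)=C(n,i), n=14
C(14,4)=1001, C(14,5)=2002, C(14,6)=3003, C(14,7)=3432, C(14,8)=3003
Sum=12441


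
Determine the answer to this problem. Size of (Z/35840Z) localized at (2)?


2-primary part: 35840=2^10*35
Size=2^10=1024


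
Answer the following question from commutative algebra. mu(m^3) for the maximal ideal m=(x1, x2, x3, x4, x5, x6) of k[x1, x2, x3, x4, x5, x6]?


Graded Nakayama: mu(m^d) = dim_k (m^d/m^(d+1)) = #degree-3 monomials in 6 vars
C(n+d-1,d)=C(8,3)=56


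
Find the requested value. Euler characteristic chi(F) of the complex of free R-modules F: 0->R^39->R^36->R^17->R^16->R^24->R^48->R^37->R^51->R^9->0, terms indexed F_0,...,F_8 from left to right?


chi = sum (-1)^i * rank:
(-1)^0*39=39
(-1)^1*36=-36
(-1)^2*17=17
(-1)^3*16=-16
(-1)^4*24=24
(-1)^5*48=-48
(-1)^6*37=37
(-1)^7*51=-51
(-1)^8*9=9
chi=-25


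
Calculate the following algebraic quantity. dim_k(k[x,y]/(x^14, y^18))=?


Basis: x^i*y^j, i<14, j<18
14*18=252


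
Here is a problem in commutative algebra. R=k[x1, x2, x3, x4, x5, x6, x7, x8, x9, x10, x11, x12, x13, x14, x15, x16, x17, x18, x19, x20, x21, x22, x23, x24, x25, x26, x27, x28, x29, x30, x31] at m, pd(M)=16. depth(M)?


pd+depth=depth(R)=31
depth=31-16=15


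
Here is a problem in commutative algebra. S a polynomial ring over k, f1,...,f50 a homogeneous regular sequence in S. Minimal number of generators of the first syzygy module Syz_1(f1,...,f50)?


Regular sequence => Koszul complex is the minimal free resolution.
Syz_1 minimally generated by Koszul relations f_i*e_j - f_j*e_i (i<j): mu(Syz_1) = beta_2 = C(m,2) = m(m-1)/2
m=50
50*49/2 = 1225


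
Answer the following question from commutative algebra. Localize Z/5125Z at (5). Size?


5-primary part: 5125=5^3*41
Size=5^3=125


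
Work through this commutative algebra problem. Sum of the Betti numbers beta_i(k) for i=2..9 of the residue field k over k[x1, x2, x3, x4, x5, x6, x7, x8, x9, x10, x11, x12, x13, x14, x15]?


Koszul resolution: beta_i(k)=C(n,i), n=15
C(15,2)=105, C(15,3)=455, C(15,4)=1365, C(15,5)=3003, C(15,6)=5005, C(15,7)=6435, C(15,8)=6435, C(15,9)=5005
Sum=27808


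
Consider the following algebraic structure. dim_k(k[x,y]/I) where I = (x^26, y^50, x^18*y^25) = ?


k[x,y]/I, I = (x^26, y^50, x^18*y^25)
Rect: 26x50=1300. Corner: (26-18)x(50-25)=200.
dim = 1300-200 = 1100


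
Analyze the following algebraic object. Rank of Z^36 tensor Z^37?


rank(M(x)N) = rank(M)*rank(N)
36*37 = 1332


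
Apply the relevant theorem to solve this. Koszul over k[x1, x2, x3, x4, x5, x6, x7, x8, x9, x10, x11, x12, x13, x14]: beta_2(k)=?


C(n,i)=C(14,2)=91


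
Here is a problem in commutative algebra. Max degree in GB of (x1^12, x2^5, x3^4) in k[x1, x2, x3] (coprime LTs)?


Pure powers, coprime LTs => already GB.
Degrees: 12, 5, 4
Max=12


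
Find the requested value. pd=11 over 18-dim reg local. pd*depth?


pd+depth=18
depth=18-11=7
pd*depth=11*7=77


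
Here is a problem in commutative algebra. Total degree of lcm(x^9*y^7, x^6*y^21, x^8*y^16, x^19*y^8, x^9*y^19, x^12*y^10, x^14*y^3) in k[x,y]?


lcm = componentwise max:
x: max(9,6,8,19,9,12,14)=19
y: max(7,21,16,8,19,10,3)=21
Total=19+21=40


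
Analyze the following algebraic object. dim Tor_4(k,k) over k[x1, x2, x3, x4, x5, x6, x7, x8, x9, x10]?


Koszul: C(n,i)=C(10,4)=210


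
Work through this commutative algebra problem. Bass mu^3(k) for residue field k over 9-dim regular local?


C(n,i)=C(9,3)=84


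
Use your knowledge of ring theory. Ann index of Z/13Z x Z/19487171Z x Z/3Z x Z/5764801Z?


Exponent = lcm of the cyclic orders; pairwise coprime => product.
13^1*11^7*3^1*7^8=13*19487171*3*5764801=4381246851850869


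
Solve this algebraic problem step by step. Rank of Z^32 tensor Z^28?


rank(M(x)N) = rank(M)*rank(N)
32*28 = 896


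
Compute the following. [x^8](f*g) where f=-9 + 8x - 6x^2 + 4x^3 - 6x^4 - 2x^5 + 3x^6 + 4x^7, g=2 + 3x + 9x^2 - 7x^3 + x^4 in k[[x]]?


[x^8] = sum a_i*b_j, i+j=8
  -6*1=-6
  -2*-7=14
  3*9=27
  4*3=12
Sum=47


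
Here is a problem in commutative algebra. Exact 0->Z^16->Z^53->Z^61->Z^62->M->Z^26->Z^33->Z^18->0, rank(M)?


Alt sum=0:
(-1)^0*16 + (-1)^1*53 + (-1)^2*61 + (-1)^3*62 + (-1)^4*? + (-1)^5*26 + (-1)^6*33 + (-1)^7*18=0
rank(M)=49


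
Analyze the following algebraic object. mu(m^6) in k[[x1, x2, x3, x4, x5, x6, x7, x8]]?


C(n+d-1,d)=C(13,6)=1716


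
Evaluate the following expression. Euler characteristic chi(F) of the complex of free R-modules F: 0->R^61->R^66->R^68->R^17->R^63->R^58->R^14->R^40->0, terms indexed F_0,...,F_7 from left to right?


chi = sum (-1)^i * rank:
(-1)^0*61=61
(-1)^1*66=-66
(-1)^2*68=68
(-1)^3*17=-17
(-1)^4*63=63
(-1)^5*58=-58
(-1)^6*14=14
(-1)^7*40=-40
chi=25


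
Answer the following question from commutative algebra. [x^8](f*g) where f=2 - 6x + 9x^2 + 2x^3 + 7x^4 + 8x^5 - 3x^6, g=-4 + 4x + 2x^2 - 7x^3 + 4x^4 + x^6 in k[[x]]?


[x^8] = sum a_i*b_j, i+j=8
  9*1=9
  7*4=28
  8*-7=-56
  -3*2=-6
Sum=-25


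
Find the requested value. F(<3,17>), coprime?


gcd(3,17)=1 => F=ab-a-b=3*17-3-17=51-20=31


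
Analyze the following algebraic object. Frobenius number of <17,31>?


gcd(17,31)=1 => F=ab-a-b=17*31-17-31=527-48=479


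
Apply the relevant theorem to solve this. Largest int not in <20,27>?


gcd(20,27)=1 => F=ab-a-b=20*27-20-27=540-47=493


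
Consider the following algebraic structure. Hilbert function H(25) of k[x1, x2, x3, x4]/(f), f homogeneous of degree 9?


C(28,3)-C(19,3)=3276-969=2307


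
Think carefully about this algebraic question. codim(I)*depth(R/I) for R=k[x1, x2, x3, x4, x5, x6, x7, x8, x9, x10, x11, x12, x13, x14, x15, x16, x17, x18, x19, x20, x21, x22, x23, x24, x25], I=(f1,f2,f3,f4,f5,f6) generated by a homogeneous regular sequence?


codim=6, depth=dim(R/I)=25-6=19
Product=6*19=114


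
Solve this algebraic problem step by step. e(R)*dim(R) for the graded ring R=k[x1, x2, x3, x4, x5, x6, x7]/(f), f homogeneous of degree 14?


e(R)=deg(f)=14, dim(R)=7-1=6
e*dim=14*6=84


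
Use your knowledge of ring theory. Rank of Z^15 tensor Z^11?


rank(M(x)N) = rank(M)*rank(N)
15*11 = 165


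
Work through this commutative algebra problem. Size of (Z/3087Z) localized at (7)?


7-primary part: 3087=7^3*9
Size=7^3=343


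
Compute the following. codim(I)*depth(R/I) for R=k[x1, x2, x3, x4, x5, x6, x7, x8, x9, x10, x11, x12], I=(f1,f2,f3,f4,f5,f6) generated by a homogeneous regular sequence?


codim=6, depth=dim(R/I)=12-6=6
Product=6*6=36


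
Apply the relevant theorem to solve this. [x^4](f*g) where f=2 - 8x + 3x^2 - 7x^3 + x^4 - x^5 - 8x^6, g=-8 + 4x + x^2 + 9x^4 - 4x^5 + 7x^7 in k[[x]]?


[x^4] = sum a_i*b_j, i+j=4
  2*9=18
  3*1=3
  -7*4=-28
  1*-8=-8
Sum=-15


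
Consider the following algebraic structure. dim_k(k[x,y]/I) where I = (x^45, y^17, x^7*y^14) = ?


k[x,y]/I, I = (x^45, y^17, x^7*y^14)
Rect: 45x17=765. Corner: (45-7)x(17-14)=114.
dim = 765-114 = 651


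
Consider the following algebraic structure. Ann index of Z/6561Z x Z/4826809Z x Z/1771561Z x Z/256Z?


Exponent = lcm of the cyclic orders; pairwise coprime => product.
3^8*13^6*11^6*2^8=6561*4826809*1771561*256=14362373873620041984


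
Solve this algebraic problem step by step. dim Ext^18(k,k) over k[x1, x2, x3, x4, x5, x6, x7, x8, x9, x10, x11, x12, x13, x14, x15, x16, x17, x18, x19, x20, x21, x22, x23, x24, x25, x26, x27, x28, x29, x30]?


C(n,i)=C(30,18)=86493225


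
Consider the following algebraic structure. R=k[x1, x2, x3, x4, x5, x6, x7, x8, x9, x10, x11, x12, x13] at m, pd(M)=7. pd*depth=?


pd+depth=13
depth=13-7=6
pd*depth=7*6=42


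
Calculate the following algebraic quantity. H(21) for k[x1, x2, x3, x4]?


C(d+n-1,n-1)=C(24,3)=2024


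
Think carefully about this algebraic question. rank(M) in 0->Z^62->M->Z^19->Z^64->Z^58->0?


Alt sum=0:
(-1)^0*62 + (-1)^1*? + (-1)^2*19 + (-1)^3*64 + (-1)^4*58=0
rank(M)=75


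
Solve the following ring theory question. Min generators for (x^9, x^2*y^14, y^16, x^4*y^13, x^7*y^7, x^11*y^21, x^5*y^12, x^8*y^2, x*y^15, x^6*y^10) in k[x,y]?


Remove redundant (divisible by others).
x^11*y^21 redundant.
Min: x^9, x^8*y^2, x^7*y^7, x^6*y^10, x^5*y^12, x^4*y^13, x^2*y^14, x*y^15, y^16
Count=9


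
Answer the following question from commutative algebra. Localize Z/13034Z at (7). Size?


7-primary part: 13034=7^3*38
Size=7^3=343


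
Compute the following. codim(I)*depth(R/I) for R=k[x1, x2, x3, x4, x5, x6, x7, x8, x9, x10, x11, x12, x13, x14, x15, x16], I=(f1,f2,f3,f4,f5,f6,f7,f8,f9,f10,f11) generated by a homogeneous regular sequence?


codim=11, depth=dim(R/I)=16-11=5
Product=11*5=55


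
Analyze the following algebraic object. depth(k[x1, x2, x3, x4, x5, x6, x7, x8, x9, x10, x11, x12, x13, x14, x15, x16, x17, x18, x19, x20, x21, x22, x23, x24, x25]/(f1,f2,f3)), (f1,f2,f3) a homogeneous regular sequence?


depth(R)=25
depth(R/I)=25-3=22


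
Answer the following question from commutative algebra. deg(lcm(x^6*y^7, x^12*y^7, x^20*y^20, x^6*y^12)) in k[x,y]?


lcm = componentwise max:
x: max(6,12,20,6)=20
y: max(7,7,20,12)=20
Total=20+20=40


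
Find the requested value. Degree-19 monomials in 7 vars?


C(d+n-1,n-1)=C(25,6)=177100


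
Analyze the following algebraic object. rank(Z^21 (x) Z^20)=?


rank(M(x)N) = rank(M)*rank(N)
21*20 = 420


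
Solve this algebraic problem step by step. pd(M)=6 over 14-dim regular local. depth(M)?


pd+depth=depth(R)=14
depth=14-6=8


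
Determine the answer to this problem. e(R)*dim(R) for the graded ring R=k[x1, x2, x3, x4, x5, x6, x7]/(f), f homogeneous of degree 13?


e(R)=deg(f)=13, dim(R)=7-1=6
e*dim=13*6=78


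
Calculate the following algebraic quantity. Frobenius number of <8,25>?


gcd(8,25)=1 => F=ab-a-b=8*25-8-25=200-33=167


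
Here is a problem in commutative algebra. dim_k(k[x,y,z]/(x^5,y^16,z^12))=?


Basis: x^iy^jz^k, i<5,j<16,k<12
5*16*12=960


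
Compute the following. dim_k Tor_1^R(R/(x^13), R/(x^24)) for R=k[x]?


Tor_1(R/I,R/J)=(I cap J)/IJ=(x^24)/(x^37)
dim=37-24=min(13,24)=13


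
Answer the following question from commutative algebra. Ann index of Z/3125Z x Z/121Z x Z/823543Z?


Exponent = lcm of the cyclic orders; pairwise coprime => product.
5^5*11^2*7^7=3125*121*823543=311402196875


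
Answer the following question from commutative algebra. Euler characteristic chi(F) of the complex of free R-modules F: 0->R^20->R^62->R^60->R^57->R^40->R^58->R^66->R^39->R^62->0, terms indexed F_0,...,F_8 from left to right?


chi = sum (-1)^i * rank:
(-1)^0*20=20
(-1)^1*62=-62
(-1)^2*60=60
(-1)^3*57=-57
(-1)^4*40=40
(-1)^5*58=-58
(-1)^6*66=66
(-1)^7*39=-39
(-1)^8*62=62
chi=32


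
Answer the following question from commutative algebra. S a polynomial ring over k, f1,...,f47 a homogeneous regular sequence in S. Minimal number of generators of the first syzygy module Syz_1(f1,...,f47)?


Regular sequence => Koszul complex is the minimal free resolution.
Syz_1 minimally generated by Koszul relations f_i*e_j - f_j*e_i (i<j): mu(Syz_1) = beta_2 = C(m,2) = m(m-1)/2
m=47
47*46/2 = 1081


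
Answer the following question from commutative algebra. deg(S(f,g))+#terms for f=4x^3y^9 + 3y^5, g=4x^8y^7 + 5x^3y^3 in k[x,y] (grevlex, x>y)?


LT(f)=4x^3y^9, LT(g)=4x^8y^7
lcm(LM)=x^8y^9
S(f,g) (scaled by 16 to clear denominators) = 4x^5*f - 4y^2*g = 12x^5y^5 - 20x^3y^5
2 terms, deg 10.
10+2=12


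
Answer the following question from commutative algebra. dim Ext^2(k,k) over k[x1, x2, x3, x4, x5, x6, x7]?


C(n,i)=C(7,2)=21


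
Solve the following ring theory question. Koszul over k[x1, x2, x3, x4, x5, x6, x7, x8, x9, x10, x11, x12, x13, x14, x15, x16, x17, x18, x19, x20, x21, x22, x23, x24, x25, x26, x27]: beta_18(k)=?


C(n,i)=C(27,18)=4686825


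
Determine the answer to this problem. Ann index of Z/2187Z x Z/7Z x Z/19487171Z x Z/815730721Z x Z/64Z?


Exponent = lcm of the cyclic orders; pairwise coprime => product.
3^7*7^1*11^7*13^8*2^6=2187*7*19487171*815730721*64=15574797601451467194816


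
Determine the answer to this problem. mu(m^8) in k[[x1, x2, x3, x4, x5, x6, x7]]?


C(n+d-1,d)=C(14,8)=3003


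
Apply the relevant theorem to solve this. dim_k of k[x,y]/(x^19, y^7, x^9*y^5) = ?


k[x,y]/I, I = (x^19, y^7, x^9*y^5)
Rect: 19x7=133. Corner: (19-9)x(7-5)=20.
dim = 133-20 = 113


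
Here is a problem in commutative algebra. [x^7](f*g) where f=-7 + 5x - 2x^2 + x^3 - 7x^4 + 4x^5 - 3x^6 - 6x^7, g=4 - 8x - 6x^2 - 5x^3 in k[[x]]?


[x^7] = sum a_i*b_j, i+j=7
  -7*-5=35
  4*-6=-24
  -3*-8=24
  -6*4=-24
Sum=11


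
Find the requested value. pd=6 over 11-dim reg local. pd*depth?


pd+depth=11
depth=11-6=5
pd*depth=6*5=30


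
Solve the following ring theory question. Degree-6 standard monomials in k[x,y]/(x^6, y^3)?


k[x,y], I = (x^6, y^3), d = 6
Need i < 6 and d-i < 3.
Range: 4 <= i <= 5.
H(6) = 2


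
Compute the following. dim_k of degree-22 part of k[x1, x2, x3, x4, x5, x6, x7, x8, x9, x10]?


C(d+n-1,n-1)=C(31,9)=20160075


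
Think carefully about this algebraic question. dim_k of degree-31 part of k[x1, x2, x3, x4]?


C(d+n-1,n-1)=C(34,3)=5984


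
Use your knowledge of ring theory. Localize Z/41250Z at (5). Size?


5-primary part: 41250=5^4*66
Size=5^4=625


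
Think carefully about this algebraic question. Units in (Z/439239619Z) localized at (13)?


Local ring = Z/62748517Z.
phi(62748517) = 13^6*(13-1) = 57921708


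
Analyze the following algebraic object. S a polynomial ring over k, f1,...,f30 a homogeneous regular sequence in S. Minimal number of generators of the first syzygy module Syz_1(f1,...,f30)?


Regular sequence => Koszul complex is the minimal free resolution.
Syz_1 minimally generated by Koszul relations f_i*e_j - f_j*e_i (i<j): mu(Syz_1) = beta_2 = C(m,2) = m(m-1)/2
m=30
30*29/2 = 435


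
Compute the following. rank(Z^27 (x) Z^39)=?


rank(M(x)N) = rank(M)*rank(N)
27*39 = 1053


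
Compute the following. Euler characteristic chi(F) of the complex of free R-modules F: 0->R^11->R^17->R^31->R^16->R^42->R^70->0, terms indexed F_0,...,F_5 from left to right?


chi = sum (-1)^i * rank:
(-1)^0*11=11
(-1)^1*17=-17
(-1)^2*31=31
(-1)^3*16=-16
(-1)^4*42=42
(-1)^5*70=-70
chi=-19


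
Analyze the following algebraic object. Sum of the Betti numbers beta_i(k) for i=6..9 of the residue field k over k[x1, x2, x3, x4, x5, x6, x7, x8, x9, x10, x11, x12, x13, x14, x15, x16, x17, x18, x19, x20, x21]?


Koszul resolution: beta_i(k)=C(n,i), n=21
C(21,6)=54264, C(21,7)=116280, C(21,8)=203490, C(21,9)=293930
Sum=667964


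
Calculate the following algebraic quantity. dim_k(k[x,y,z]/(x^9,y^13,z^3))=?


Basis: x^iy^jz^k, i<9,j<13,k<3
9*13*3=351


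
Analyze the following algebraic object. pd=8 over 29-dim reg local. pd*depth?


pd+depth=29
depth=29-8=21
pd*depth=8*21=168


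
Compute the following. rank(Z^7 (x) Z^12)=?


rank(M(x)N) = rank(M)*rank(N)
7*12 = 84


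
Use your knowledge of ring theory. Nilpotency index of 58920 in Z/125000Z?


58920^k mod 125000:
k=1: 58920
k=2: 66400
k=3: 38000
k=4: 85000
k=5: 75000
k=6: 0
First zero at k = 6


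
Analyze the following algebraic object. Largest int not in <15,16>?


gcd(15,16)=1 => F=ab-a-b=15*16-15-16=240-31=209


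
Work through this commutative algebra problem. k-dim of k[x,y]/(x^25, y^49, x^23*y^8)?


k[x,y]/I, I = (x^25, y^49, x^23*y^8)
Rect: 25x49=1225. Corner: (25-23)x(49-8)=82.
dim = 1225-82 = 1143


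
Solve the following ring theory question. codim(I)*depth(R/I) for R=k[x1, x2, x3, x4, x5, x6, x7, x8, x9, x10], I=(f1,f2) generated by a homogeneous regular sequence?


codim=2, depth=dim(R/I)=10-2=8
Product=2*8=16


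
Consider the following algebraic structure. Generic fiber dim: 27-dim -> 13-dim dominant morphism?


dim(fiber)=dim(X)-dim(Y)=27-13=14


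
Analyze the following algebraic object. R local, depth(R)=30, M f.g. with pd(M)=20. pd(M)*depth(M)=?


pd+depth=30
depth=30-20=10
pd*depth=20*10=200


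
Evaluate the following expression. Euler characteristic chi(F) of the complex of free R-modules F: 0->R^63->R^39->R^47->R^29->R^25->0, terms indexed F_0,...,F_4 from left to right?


chi = sum (-1)^i * rank:
(-1)^0*63=63
(-1)^1*39=-39
(-1)^2*47=47
(-1)^3*29=-29
(-1)^4*25=25
chi=67


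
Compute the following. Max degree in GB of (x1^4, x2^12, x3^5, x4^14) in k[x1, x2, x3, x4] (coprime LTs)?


Pure powers, coprime LTs => already GB.
Degrees: 4, 12, 5, 14
Max=14


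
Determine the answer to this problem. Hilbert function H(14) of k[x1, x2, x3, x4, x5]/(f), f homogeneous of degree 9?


C(18,4)-C(9,4)=3060-126=2934


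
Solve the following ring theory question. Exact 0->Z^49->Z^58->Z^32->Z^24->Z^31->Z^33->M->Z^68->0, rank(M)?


Alt sum=0:
(-1)^0*49 + (-1)^1*58 + (-1)^2*32 + (-1)^3*24 + (-1)^4*31 + (-1)^5*33 + (-1)^6*? + (-1)^7*68=0
rank(M)=71


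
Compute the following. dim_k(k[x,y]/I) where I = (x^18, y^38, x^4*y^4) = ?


k[x,y]/I, I = (x^18, y^38, x^4*y^4)
Rect: 18x38=684. Corner: (18-4)x(38-4)=476.
dim = 684-476 = 208


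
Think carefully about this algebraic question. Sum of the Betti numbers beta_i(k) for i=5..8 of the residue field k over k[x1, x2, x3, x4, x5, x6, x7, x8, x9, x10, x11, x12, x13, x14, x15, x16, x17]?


Koszul resolution: beta_i(k)=C(n,i), n=17
C(17,5)=6188, C(17,6)=12376, C(17,7)=19448, C(17,8)=24310
Sum=62322


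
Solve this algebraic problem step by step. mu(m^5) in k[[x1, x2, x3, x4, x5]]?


C(n+d-1,d)=C(9,5)=126


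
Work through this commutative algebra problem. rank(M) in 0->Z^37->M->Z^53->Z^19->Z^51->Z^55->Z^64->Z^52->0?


Alt sum=0:
(-1)^0*37 + (-1)^1*? + (-1)^2*53 + (-1)^3*19 + (-1)^4*51 + (-1)^5*55 + (-1)^6*64 + (-1)^7*52=0
rank(M)=79


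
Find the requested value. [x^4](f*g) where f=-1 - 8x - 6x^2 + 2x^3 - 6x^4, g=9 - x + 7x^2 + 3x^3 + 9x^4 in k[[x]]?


[x^4] = sum a_i*b_j, i+j=4
  -1*9=-9
  -8*3=-24
  -6*7=-42
  2*-1=-2
  -6*9=-54
Sum=-131


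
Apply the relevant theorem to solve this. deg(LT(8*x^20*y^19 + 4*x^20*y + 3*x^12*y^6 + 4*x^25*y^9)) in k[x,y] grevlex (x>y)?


LT: 8*x^20*y^19
deg_x=20, deg_y=19
Total=20+19=39


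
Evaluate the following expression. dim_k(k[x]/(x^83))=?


Basis: 1,x,...,x^82
dim=83


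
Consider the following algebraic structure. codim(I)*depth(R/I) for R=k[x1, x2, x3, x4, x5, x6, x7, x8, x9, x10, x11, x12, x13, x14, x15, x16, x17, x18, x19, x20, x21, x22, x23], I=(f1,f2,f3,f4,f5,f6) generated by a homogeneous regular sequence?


codim=6, depth=dim(R/I)=23-6=17
Product=6*17=102


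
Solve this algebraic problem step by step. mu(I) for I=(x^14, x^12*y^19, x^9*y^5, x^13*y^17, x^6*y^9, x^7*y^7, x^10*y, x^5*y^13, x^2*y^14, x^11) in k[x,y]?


Remove redundant (divisible by others).
x^12*y^19 redundant.
x^14 redundant.
x^13*y^17 redundant.
Min: x^11, x^10*y, x^9*y^5, x^7*y^7, x^6*y^9, x^5*y^13, x^2*y^14
Count=7


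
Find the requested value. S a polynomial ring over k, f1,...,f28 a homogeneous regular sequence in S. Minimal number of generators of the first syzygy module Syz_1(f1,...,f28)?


Regular sequence => Koszul complex is the minimal free resolution.
Syz_1 minimally generated by Koszul relations f_i*e_j - f_j*e_i (i<j): mu(Syz_1) = beta_2 = C(m,2) = m(m-1)/2
m=28
28*27/2 = 378


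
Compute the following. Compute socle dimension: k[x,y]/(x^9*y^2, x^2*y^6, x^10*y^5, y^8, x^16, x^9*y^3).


Socle = ann(m) = span of standard monomials u with x*u, y*u in I (staircase corners).
Redundant generators: x^10*y^5, x^9*y^3
Minimal generators: x^16, x^9*y^2, x^2*y^6, y^8
Corners: xy^7, x^8y^5, x^15y
Socle dim=3


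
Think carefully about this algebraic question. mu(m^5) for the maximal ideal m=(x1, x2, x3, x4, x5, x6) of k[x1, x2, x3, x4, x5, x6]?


Graded Nakayama: mu(m^d) = dim_k (m^d/m^(d+1)) = #degree-5 monomials in 6 vars
C(n+d-1,d)=C(10,5)=252


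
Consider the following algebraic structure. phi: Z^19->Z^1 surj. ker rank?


rank(ker) = 19-1 = 18


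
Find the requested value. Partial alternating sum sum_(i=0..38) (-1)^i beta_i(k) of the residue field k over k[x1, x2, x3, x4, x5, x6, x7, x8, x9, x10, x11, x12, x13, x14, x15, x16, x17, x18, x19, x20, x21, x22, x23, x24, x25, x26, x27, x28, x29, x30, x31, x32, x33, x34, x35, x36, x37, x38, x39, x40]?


Koszul resolution: beta_i(k)=C(n,i), n=40
sum_(i=0..p) (-1)^i C(n,i) = (-1)^p C(n-1,p)
(-1)^38*C(39,38) = (-1)^38*39 = 39


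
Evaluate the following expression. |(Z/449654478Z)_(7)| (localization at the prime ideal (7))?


7-primary part: 449654478=7^8*78
Size=7^8=5764801


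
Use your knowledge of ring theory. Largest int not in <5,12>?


gcd(5,12)=1 => F=ab-a-b=5*12-5-12=60-17=43


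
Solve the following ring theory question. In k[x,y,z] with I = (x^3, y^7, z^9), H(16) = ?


Need i<3, j<7, k<9 with i+j+k=16.
For each i, j ranges over max(0,16-i-8)..min(6,16-i):
  i=0: j in [8,6] -> 0
  i=1: j in [7,6] -> 0
  i=2: j in [6,6] -> 1
H(16) = 0+0+1 = 1


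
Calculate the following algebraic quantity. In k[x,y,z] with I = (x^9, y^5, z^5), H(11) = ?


Need i<9, j<5, k<5 with i+j+k=11.
For each i, j ranges over max(0,11-i-4)..min(4,11-i):
  i=0: j in [7,4] -> 0
  i=1: j in [6,4] -> 0
  i=2: j in [5,4] -> 0
  i=3: j in [4,4] -> 1
  i=4: j in [3,4] -> 2
  i=5: j in [2,4] -> 3
  i=6: j in [1,4] -> 4
  i=7: j in [0,4] -> 5
  i=8: j in [0,3] -> 4
H(11) = 0+0+0+1+2+3+4+5+4 = 19


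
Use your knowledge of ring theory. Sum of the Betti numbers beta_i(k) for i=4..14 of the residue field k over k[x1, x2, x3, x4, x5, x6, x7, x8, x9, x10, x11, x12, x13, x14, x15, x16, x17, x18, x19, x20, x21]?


Koszul resolution: beta_i(k)=C(n,i), n=21
C(21,4)=5985, C(21,5)=20349, C(21,6)=54264, C(21,7)=116280, C(21,8)=203490, C(21,9)=293930, C(21,10)=352716, C(21,11)=352716, C(21,12)=293930, C(21,13)=203490, C(21,14)=116280
Sum=2013430


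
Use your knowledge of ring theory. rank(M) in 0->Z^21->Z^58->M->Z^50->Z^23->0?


Alt sum=0:
(-1)^0*21 + (-1)^1*58 + (-1)^2*? + (-1)^3*50 + (-1)^4*23=0
rank(M)=64


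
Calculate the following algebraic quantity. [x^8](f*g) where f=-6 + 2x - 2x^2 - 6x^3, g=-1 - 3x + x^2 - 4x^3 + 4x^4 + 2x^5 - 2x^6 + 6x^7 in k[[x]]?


[x^8] = sum a_i*b_j, i+j=8
  2*6=12
  -2*-2=4
  -6*2=-12
Sum=4


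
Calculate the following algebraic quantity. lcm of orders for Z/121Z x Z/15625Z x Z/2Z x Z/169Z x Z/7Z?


Exponent = lcm of the cyclic orders; pairwise coprime => product.
11^2*5^6*2^1*13^2*7^1=121*15625*2*169*7=4473218750


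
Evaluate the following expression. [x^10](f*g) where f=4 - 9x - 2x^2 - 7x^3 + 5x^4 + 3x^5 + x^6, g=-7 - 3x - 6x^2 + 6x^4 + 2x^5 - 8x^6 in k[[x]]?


[x^10] = sum a_i*b_j, i+j=10
  5*-8=-40
  3*2=6
  1*6=6
Sum=-28


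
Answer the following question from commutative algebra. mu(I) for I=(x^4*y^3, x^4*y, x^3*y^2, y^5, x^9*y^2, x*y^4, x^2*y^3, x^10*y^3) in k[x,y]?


Remove redundant (divisible by others).
x^9*y^2 redundant.
x^10*y^3 redundant.
x^4*y^3 redundant.
Min: x^4*y, x^3*y^2, x^2*y^3, x*y^4, y^5
Count=5


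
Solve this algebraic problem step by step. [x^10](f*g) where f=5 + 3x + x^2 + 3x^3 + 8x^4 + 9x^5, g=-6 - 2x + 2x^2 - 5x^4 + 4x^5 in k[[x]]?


[x^10] = sum a_i*b_j, i+j=10
  9*4=36
Sum=36


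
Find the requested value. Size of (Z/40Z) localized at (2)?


2-primary part: 40=2^3*5
Size=2^3=8


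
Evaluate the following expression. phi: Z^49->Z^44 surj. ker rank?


rank(ker) = 49-44 = 5


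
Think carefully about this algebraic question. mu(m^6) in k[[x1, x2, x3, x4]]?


C(n+d-1,d)=C(9,6)=84


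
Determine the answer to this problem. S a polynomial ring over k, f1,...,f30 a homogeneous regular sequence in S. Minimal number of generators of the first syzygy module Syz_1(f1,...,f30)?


Regular sequence => Koszul complex is the minimal free resolution.
Syz_1 minimally generated by Koszul relations f_i*e_j - f_j*e_i (i<j): mu(Syz_1) = beta_2 = C(m,2) = m(m-1)/2
m=30
30*29/2 = 435


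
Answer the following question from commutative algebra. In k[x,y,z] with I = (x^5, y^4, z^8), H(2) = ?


Need i<5, j<4, k<8 with i+j+k=2.
For each i, j ranges over max(0,2-i-7)..min(3,2-i):
  i=0: j in [0,2] -> 3
  i=1: j in [0,1] -> 2
  i=2: j in [0,0] -> 1
H(2) = 3+2+1 = 6


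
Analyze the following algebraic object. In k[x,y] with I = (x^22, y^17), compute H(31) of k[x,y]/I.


k[x,y], I = (x^22, y^17), d = 31
Need i < 22 and d-i < 17.
Range: 15 <= i <= 21.
H(31) = 7


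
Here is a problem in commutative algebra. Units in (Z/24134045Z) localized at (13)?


Local ring = Z/4826809Z.
phi(4826809) = 13^5*(13-1) = 4455516


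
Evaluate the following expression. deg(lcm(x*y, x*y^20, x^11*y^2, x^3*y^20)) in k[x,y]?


lcm = componentwise max:
x: max(1,1,11,3)=11
y: max(1,20,2,20)=20
Total=11+20=31


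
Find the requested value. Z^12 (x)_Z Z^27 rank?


rank(M(x)N) = rank(M)*rank(N)
12*27 = 324


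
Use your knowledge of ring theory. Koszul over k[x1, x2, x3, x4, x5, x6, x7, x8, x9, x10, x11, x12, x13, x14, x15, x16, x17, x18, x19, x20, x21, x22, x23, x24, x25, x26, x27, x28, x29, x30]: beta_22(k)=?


C(n,i)=C(30,22)=5852925


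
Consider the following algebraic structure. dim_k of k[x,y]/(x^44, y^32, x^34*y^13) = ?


k[x,y]/I, I = (x^44, y^32, x^34*y^13)
Rect: 44x32=1408. Corner: (44-34)x(32-13)=190.
dim = 1408-190 = 1218


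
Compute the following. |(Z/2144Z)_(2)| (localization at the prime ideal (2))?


2-primary part: 2144=2^5*67
Size=2^5=32


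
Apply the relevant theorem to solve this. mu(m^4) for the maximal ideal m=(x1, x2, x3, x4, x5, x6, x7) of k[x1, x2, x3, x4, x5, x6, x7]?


Graded Nakayama: mu(m^d) = dim_k (m^d/m^(d+1)) = #degree-4 monomials in 7 vars
C(n+d-1,d)=C(10,4)=210


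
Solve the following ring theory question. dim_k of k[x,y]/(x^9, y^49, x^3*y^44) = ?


k[x,y]/I, I = (x^9, y^49, x^3*y^44)
Rect: 9x49=441. Corner: (9-3)x(49-44)=30.
dim = 441-30 = 411


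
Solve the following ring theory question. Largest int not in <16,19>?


gcd(16,19)=1 => F=ab-a-b=16*19-16-19=304-35=269


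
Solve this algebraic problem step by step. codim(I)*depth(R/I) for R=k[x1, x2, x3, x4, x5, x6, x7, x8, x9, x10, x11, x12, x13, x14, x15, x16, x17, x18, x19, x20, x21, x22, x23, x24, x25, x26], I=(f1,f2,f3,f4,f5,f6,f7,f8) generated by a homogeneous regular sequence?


codim=8, depth=dim(R/I)=26-8=18
Product=8*18=144


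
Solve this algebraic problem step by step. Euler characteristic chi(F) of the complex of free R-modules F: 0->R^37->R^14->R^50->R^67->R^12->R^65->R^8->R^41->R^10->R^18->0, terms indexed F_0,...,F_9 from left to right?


chi = sum (-1)^i * rank:
(-1)^0*37=37
(-1)^1*14=-14
(-1)^2*50=50
(-1)^3*67=-67
(-1)^4*12=12
(-1)^5*65=-65
(-1)^6*8=8
(-1)^7*41=-41
(-1)^8*10=10
(-1)^9*18=-18
chi=-88


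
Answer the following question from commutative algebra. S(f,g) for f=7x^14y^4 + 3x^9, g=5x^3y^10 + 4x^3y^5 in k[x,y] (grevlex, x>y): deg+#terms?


LT(f)=7x^14y^4, LT(g)=5x^3y^10
lcm(LM)=x^14y^10
S(f,g) (scaled by 35 to clear denominators) = 5y^6*f - 7x^11*g = -28x^14y^5 + 15x^9y^6
2 terms, deg 19.
19+2=21


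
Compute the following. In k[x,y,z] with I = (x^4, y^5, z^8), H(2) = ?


Need i<4, j<5, k<8 with i+j+k=2.
For each i, j ranges over max(0,2-i-7)..min(4,2-i):
  i=0: j in [0,2] -> 3
  i=1: j in [0,1] -> 2
  i=2: j in [0,0] -> 1
H(2) = 3+2+1 = 6


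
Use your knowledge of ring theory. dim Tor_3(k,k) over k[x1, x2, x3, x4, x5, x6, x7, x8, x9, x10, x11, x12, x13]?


Koszul: C(n,i)=C(13,3)=286


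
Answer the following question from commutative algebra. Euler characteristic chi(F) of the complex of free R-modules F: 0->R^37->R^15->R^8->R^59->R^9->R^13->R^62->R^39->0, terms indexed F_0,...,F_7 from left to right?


chi = sum (-1)^i * rank:
(-1)^0*37=37
(-1)^1*15=-15
(-1)^2*8=8
(-1)^3*59=-59
(-1)^4*9=9
(-1)^5*13=-13
(-1)^6*62=62
(-1)^7*39=-39
chi=-10


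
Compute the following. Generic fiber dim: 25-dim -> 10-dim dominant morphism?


dim(fiber)=dim(X)-dim(Y)=25-10=15


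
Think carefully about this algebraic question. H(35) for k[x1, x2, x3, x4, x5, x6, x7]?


C(d+n-1,n-1)=C(41,6)=4496388


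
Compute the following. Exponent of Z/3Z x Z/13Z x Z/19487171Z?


Exponent = lcm of the cyclic orders; pairwise coprime => product.
3^1*13^1*11^7=3*13*19487171=759999669


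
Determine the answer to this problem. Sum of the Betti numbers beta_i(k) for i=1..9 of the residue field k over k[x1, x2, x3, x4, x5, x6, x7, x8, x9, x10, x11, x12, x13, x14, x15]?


Koszul resolution: beta_i(k)=C(n,i), n=15
C(15,1)=15, C(15,2)=105, C(15,3)=455, C(15,4)=1365, C(15,5)=3003, C(15,6)=5005, C(15,7)=6435, C(15,8)=6435, C(15,9)=5005
Sum=27823


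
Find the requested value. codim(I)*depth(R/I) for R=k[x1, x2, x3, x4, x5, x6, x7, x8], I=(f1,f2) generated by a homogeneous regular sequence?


codim=2, depth=dim(R/I)=8-2=6
Product=2*6=12


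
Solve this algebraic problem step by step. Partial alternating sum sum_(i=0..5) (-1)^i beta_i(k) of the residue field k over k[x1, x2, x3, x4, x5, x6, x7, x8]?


Koszul resolution: beta_i(k)=C(n,i), n=8
sum_(i=0..p) (-1)^i C(n,i) = (-1)^p C(n-1,p)
(-1)^5*C(7,5) = (-1)^5*21 = -21


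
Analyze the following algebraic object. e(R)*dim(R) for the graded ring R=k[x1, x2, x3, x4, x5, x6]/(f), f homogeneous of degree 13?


e(R)=deg(f)=13, dim(R)=6-1=5
e*dim=13*5=65


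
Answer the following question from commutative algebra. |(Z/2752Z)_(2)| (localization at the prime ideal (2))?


2-primary part: 2752=2^6*43
Size=2^6=64


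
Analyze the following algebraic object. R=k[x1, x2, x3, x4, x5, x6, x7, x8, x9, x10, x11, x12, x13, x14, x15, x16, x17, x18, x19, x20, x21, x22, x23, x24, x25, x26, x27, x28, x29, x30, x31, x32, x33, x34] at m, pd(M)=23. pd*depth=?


pd+depth=34
depth=34-23=11
pd*depth=23*11=253


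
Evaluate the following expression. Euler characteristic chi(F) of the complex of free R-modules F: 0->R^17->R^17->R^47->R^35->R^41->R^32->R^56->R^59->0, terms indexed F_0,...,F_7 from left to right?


chi = sum (-1)^i * rank:
(-1)^0*17=17
(-1)^1*17=-17
(-1)^2*47=47
(-1)^3*35=-35
(-1)^4*41=41
(-1)^5*32=-32
(-1)^6*56=56
(-1)^7*59=-59
chi=18


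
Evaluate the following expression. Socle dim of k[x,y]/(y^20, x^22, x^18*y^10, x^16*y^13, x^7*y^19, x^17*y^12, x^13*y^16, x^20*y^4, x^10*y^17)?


Socle = ann(m) = span of standard monomials u with x*u, y*u in I (staircase corners).
Minimal generators: x^22, x^20*y^4, x^18*y^10, x^17*y^12, x^16*y^13, x^13*y^16, x^10*y^17, x^7*y^19, y^20
Corners: x^6y^19, x^9y^18, x^12y^16, x^15y^15, x^16y^12, x^17y^11, x^19y^9, x^21y^3
Socle dim=8


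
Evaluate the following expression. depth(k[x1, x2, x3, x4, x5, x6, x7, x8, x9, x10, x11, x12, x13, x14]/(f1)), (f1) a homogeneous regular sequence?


depth(R)=14
depth(R/I)=14-1=13


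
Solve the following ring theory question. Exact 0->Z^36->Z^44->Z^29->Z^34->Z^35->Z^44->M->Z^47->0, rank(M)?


Alt sum=0:
(-1)^0*36 + (-1)^1*44 + (-1)^2*29 + (-1)^3*34 + (-1)^4*35 + (-1)^5*44 + (-1)^6*? + (-1)^7*47=0
rank(M)=69


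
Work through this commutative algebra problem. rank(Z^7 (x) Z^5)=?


rank(M(x)N) = rank(M)*rank(N)
7*5 = 35


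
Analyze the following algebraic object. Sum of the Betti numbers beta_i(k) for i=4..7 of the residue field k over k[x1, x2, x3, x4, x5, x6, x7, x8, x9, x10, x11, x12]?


Koszul resolution: beta_i(k)=C(n,i), n=12
C(12,4)=495, C(12,5)=792, C(12,6)=924, C(12,7)=792
Sum=3003


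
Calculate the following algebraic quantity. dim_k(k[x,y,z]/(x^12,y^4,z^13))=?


Basis: x^iy^jz^k, i<12,j<4,k<13
12*4*13=624


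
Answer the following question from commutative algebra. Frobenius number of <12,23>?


gcd(12,23)=1 => F=ab-a-b=12*23-12-23=276-35=241


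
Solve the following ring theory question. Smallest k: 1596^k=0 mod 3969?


1596^k mod 3969:
k=1: 1596
k=2: 3087
k=3: 1323
k=4: 0
First zero at k = 4


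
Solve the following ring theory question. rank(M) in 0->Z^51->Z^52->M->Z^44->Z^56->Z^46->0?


Alt sum=0:
(-1)^0*51 + (-1)^1*52 + (-1)^2*? + (-1)^3*44 + (-1)^4*56 + (-1)^5*46=0
rank(M)=35


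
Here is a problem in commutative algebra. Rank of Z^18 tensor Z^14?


rank(M(x)N) = rank(M)*rank(N)
18*14 = 252


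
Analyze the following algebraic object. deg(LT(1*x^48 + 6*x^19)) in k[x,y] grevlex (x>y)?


LT: 1*x^48
deg_x=48, deg_y=0
Total=48+0=48


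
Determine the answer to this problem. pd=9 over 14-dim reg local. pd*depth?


pd+depth=14
depth=14-9=5
pd*depth=9*5=45


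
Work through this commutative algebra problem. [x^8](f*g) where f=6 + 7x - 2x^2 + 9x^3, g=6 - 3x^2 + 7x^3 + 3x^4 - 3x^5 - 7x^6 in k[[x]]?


[x^8] = sum a_i*b_j, i+j=8
  -2*-7=14
  9*-3=-27
Sum=-13


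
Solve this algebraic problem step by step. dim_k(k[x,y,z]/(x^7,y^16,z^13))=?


Basis: x^iy^jz^k, i<7,j<16,k<13
7*16*13=1456


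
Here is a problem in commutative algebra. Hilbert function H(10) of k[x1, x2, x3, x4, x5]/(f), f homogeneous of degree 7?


C(14,4)-C(7,4)=1001-35=966
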